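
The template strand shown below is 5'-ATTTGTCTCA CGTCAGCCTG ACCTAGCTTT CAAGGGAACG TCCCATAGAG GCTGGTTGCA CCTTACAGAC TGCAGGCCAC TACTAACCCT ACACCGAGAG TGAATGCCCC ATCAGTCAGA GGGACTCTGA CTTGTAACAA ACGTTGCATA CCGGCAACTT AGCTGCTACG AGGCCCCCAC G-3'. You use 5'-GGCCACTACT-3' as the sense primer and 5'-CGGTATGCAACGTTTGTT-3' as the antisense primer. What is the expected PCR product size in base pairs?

The forward primer matches the template at positions 75–84.
Taking the reverse complement of CGGTATGCAACGTTTGTT gives AACAAACGTTGCATACCG, found at positions 136–153 on the template; the primer anneals here to the top strand with its 3' end pointing upstream.
The product runs from position 75 to position 153, so its length is 153 − 75 + 1 = 79 bp.

79 bp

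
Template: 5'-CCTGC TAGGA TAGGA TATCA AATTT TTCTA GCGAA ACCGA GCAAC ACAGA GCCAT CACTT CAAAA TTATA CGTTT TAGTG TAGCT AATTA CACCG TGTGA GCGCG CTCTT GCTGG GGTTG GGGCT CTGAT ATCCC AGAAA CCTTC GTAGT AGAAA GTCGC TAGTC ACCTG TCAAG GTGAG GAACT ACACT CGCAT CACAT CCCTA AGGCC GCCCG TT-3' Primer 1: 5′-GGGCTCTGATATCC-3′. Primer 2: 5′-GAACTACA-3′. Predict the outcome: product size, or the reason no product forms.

No product — both primers anneal to the same strand and extend in the same direction.

Primer 1 (GGGCTCTGATATCC) matches the top strand at positions 121–134 (3' end points downstream).
Primer 2 (GAACTACA) also matches the top strand directly, at positions 181–188 — its reverse complement TGTAGTTC is not present.
Both primers anneal to the bottom strand with 3' ends pointing the same way, so neither can prime synthesis back toward the other.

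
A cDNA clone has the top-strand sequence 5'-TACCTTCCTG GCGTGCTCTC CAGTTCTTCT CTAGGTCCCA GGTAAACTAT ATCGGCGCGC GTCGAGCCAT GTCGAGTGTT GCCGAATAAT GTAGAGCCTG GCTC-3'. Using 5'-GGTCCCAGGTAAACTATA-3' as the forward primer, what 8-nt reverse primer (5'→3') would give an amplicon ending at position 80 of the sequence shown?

The forward primer binds at positions 34–51; the product's 3' end on the top strand is position 80.
The reverse primer anneals to the top strand over positions 73–80, i.e. to CGAGTGTT.
Its sequence written 5'→3' is the reverse complement: AACACTCG.

5'-AACACTCG-3'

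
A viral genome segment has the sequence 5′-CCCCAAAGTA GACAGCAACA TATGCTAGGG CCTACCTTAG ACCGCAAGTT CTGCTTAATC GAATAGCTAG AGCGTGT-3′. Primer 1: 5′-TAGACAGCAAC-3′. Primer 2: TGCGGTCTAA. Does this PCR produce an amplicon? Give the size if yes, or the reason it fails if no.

Yes — a 38 bp product.

Primer 1 (TAGACAGCAAC) matches the top strand at positions 9–19; it acts as a forward primer.
Primer 2's reverse complement is TTAGACCGCA, matching the top strand at positions 37–46; it acts as a reverse primer.
The 3' ends face each other across positions 9–46, giving a 38 bp product.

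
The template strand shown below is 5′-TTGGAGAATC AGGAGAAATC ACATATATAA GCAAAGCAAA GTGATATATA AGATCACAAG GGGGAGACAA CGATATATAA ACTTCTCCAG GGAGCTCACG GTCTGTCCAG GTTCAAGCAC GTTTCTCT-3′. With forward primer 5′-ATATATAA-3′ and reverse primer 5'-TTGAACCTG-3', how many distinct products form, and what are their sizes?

Three products: 94 bp, 73 bp, 44 bp

The forward primer ATATATAA matches the top strand at positions 23–30, 44–51, 73–80.
The reverse primer's reverse complement is CAGGTTCAA, matching at positions 108–116.
Each forward site pairs with the reverse site to give a product ending at position 116: sizes 94, 73, 44 bp.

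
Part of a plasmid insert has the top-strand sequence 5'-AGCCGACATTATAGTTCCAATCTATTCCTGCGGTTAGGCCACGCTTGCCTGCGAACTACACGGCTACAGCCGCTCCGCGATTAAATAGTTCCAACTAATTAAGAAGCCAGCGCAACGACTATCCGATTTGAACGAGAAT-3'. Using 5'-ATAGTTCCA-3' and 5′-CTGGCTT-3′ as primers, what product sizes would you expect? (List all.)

The forward primer ATAGTTCCA matches the top strand at positions 11–19, 85–93.
The reverse primer's reverse complement is AAGCCAG, matching at positions 104–110.
Each forward site pairs with the reverse site to give a product ending at position 110: sizes 100, 26 bp.

100 bp, 26 bp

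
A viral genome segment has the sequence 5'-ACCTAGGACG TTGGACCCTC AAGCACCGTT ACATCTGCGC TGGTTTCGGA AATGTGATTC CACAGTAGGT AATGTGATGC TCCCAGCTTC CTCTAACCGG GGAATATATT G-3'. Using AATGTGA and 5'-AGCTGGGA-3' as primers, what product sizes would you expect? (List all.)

38 bp, 18 bp

The forward primer AATGTGA matches the top strand at positions 51–57, 71–77.
The reverse primer's reverse complement is TCCCAGCT, matching at positions 81–88.
Each forward site pairs with the reverse site to give a product ending at position 88: sizes 38, 18 bp.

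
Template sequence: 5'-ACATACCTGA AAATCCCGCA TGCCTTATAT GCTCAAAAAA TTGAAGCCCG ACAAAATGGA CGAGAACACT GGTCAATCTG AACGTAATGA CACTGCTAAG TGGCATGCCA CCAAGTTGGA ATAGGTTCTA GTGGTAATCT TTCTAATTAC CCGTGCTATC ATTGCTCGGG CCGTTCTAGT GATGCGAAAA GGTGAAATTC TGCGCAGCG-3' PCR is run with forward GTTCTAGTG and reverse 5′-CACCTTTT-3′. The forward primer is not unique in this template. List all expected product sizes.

70 bp, 22 bp

The forward primer GTTCTAGTG matches the top strand at positions 125–133, 173–181.
The reverse primer's reverse complement is AAAAGGTG, matching at positions 187–194.
Each forward site pairs with the reverse site to give a product ending at position 194: sizes 70, 22 bp.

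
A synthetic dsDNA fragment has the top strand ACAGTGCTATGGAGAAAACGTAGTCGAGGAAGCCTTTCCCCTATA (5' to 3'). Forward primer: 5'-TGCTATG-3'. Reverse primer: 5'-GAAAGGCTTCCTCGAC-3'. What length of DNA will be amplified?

Forward primer TGCTATG is found on the top strand at positions 5–11.
Reverse complement of the reverse primer: GTCGAGGAAGCCTTTC. This occurs on the top strand at positions 23–38.
Product length = (reverse-primer end) − (forward-primer start) + 1 = 38 − 5 + 1 = 34 bp.

34 bp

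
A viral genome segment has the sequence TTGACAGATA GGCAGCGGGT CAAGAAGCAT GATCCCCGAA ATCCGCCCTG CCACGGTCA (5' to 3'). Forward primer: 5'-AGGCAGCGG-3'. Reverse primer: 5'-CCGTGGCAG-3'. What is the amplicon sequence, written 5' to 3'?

Forward primer AGGCAGCGG is found on the top strand at positions 10–18.
Taking the reverse complement of CCGTGGCAG gives CTGCCACGG, found at positions 48–56 on the template; the primer anneals here to the top strand with its 3' end pointing upstream.
The product is the template from position 10 through 56 (47 bp).

5'-AGGCAGCGGGTCAAGAAGCATGATCCCCGAAATCCGCCCTGCCACGG-3'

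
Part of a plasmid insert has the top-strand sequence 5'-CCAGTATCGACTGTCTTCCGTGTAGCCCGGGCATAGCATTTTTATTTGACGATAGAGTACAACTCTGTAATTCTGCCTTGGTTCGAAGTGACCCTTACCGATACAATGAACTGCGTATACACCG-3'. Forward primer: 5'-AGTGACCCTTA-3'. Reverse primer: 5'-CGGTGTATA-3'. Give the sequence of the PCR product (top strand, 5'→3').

Forward primer AGTGACCCTTA is found on the top strand at positions 87–97.
The reverse primer's reverse complement is TATACACCG, which matches the template at positions 116–124.
The product is the template from position 87 through 124 (38 bp).

5'-AGTGACCCTTACCGATACAATGAACTGCGTATACACCG-3'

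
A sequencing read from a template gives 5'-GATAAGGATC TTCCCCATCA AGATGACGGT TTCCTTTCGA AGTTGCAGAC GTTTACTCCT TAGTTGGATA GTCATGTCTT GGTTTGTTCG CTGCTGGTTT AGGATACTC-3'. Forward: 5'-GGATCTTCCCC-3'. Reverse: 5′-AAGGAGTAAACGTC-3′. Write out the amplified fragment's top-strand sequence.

5'-GGATCTTCCCCATCAAGATGACGGTTTCCTTTCGAAGTTGCAGACGTTTACTCCTT-3'

The forward primer matches the template at positions 6–16.
Reverse complement of the reverse primer: GACGTTTACTCCTT. This occurs on the top strand at positions 48–61.
The product is the template from position 6 through 61 (56 bp).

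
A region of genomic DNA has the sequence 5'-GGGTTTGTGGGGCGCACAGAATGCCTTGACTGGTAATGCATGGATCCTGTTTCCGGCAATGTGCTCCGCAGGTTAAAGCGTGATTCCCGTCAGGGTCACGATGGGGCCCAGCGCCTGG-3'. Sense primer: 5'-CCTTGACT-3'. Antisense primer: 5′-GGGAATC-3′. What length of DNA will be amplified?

The forward primer matches the template at positions 24–31.
The reverse primer's reverse complement is GATTCCC, which matches the template at positions 82–88.
Amplicon spans positions 24–88: 65 bp.

65 bp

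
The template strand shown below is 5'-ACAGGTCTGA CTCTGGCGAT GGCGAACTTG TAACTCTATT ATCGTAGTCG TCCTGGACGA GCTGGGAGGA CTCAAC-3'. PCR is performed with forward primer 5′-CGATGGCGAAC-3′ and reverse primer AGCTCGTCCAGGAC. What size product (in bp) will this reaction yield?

Scanning the template, CGATGGCGAAC occurs at positions 17–27; this primer anneals to the bottom strand there with its 3' end pointing downstream.
The reverse primer's reverse complement is GTCCTGGACGAGCT, which matches the template at positions 50–63.
Amplicon spans positions 17–63: 47 bp.

47 bp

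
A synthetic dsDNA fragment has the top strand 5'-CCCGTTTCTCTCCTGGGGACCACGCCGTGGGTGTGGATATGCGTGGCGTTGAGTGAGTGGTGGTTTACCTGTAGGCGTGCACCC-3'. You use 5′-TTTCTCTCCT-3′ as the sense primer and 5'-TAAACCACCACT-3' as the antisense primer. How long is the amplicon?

Scanning the template, TTTCTCTCCT occurs at positions 5–14; this primer anneals to the bottom strand there with its 3' end pointing downstream.
The reverse primer's reverse complement is AGTGGTGGTTTA, which matches the template at positions 56–67.
Amplicon spans positions 5–67: 63 bp.

63 bp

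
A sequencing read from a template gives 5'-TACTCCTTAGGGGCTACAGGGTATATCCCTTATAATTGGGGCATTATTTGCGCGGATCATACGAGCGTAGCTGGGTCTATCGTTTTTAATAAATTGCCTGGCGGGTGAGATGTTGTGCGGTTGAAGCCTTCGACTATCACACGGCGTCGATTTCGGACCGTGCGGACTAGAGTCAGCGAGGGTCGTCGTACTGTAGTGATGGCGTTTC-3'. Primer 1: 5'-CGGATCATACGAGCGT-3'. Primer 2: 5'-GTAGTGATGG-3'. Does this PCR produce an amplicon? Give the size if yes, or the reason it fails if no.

No product — both primers anneal to the same strand and extend in the same direction.

Primer 1 (CGGATCATACGAGCGT) matches the top strand at positions 53–68 (3' end points downstream).
Primer 2 (GTAGTGATGG) also matches the top strand directly, at positions 193–202 — its reverse complement CCATCACTAC is not present.
Both primers anneal to the bottom strand with 3' ends pointing the same way, so neither can prime synthesis back toward the other.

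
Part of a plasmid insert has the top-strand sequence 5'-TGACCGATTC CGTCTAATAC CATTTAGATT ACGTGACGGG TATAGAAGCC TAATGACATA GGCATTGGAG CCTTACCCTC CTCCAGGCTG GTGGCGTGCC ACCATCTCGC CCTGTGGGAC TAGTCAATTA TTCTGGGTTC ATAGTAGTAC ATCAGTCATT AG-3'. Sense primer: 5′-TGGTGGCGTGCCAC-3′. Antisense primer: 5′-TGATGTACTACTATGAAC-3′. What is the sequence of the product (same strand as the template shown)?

Forward primer TGGTGGCGTGCCAC is found on the top strand at positions 89–102.
The reverse primer's reverse complement is GTTCATAGTAGTACATCA, which matches the template at positions 137–154.
The product is the template from position 89 through 154 (66 bp).

5'-TGGTGGCGTGCCACCATCTCGCCCTGTGGGACTAGTCAATTATTCTGGGTTCATAGTAGTACATCA-3'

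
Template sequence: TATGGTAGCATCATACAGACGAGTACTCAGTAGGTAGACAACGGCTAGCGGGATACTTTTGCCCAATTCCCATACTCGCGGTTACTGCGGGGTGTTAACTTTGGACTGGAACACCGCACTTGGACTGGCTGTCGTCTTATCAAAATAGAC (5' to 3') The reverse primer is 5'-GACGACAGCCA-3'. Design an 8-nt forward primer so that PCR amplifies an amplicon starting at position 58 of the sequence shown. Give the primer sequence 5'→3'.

5'-TTTGCCCA-3'

The reverse primer's reverse complement TGGCTGTCGTC matches the template at positions 126–136; the product starts at position 58.
The forward primer is identical to the top strand over positions 58–65: TTTGCCCA.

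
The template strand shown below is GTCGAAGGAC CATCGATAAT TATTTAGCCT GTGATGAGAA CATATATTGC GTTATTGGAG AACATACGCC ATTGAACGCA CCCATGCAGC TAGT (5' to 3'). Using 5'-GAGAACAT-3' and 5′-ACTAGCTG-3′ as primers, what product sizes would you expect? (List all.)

The forward primer GAGAACAT matches the top strand at positions 36–43, 58–65.
The reverse primer's reverse complement is CAGCTAGT, matching at positions 87–94.
Each forward site pairs with the reverse site to give a product ending at position 94: sizes 59, 37 bp.

59 bp, 37 bp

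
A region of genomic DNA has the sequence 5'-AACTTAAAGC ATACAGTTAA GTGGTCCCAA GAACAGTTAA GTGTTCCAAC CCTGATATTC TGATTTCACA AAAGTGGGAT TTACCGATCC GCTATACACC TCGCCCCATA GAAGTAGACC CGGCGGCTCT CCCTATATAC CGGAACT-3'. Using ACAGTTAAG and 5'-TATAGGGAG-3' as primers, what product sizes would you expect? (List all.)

The forward primer ACAGTTAAG matches the top strand at positions 13–21, 33–41.
The reverse primer's reverse complement is CTCCCTATA, matching at positions 129–137.
Each forward site pairs with the reverse site to give a product ending at position 137: sizes 125, 105 bp.

125 bp, 105 bp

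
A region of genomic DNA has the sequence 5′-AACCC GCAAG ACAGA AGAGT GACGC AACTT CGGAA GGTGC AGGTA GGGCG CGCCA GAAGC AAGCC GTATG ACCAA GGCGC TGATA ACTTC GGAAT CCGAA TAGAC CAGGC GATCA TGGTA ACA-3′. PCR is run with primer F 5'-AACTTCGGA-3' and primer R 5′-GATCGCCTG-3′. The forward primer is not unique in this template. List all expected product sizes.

The forward primer AACTTCGGA matches the top strand at positions 26–34, 85–93.
The reverse primer's reverse complement is CAGGCGATC, matching at positions 106–114.
Each forward site pairs with the reverse site to give a product ending at position 114: sizes 89, 30 bp.

89 bp, 30 bp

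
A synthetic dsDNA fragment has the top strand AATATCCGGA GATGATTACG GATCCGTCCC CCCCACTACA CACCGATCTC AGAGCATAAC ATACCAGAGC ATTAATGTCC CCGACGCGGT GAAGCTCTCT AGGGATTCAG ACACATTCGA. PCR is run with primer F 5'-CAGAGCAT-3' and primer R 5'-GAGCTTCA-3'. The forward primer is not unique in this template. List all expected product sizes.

The forward primer CAGAGCAT matches the top strand at positions 50–57, 65–72.
The reverse primer's reverse complement is TGAAGCTC, matching at positions 90–97.
Each forward site pairs with the reverse site to give a product ending at position 97: sizes 48, 33 bp.

48 bp, 33 bp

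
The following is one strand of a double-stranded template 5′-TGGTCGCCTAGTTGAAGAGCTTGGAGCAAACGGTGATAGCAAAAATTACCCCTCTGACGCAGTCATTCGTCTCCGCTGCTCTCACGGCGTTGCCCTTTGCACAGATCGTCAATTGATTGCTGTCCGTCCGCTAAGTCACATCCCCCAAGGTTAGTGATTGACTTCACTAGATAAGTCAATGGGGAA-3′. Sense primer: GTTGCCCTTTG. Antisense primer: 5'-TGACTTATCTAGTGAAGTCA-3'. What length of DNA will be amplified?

90 bp

The forward primer matches the template at positions 89–99.
The reverse primer's reverse complement is TGACTTCACTAGATAAGTCA, which matches the template at positions 159–178.
Amplicon spans positions 89–178: 90 bp.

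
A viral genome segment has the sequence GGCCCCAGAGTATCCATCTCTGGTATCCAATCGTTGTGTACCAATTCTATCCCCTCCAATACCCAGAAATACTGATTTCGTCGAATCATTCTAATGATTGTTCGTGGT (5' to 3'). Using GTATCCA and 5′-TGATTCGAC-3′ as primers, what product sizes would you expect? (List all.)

The forward primer GTATCCA matches the top strand at positions 10–16, 23–29.
The reverse primer's reverse complement is GTCGAATCA, matching at positions 80–88.
Each forward site pairs with the reverse site to give a product ending at position 88: sizes 79, 66 bp.

79 bp, 66 bp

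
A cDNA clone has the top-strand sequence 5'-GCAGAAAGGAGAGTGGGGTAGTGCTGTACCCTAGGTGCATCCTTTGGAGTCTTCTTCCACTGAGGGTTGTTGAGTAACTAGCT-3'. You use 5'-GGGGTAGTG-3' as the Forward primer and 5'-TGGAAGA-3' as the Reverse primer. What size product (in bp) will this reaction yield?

The forward primer matches the template at positions 15–23.
Reverse complement of the reverse primer: TCTTCCA. This occurs on the top strand at positions 53–59.
Product length = (reverse-primer end) − (forward-primer start) + 1 = 59 − 15 + 1 = 45 bp.

45 bp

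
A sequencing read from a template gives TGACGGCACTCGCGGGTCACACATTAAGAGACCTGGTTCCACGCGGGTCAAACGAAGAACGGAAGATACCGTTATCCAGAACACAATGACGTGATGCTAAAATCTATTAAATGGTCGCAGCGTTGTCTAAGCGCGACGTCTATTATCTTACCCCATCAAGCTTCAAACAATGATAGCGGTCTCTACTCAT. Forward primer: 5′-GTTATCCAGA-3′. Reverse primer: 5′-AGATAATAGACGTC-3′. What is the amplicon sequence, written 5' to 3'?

Forward primer GTTATCCAGA is found on the top strand at positions 71–80.
Taking the reverse complement of AGATAATAGACGTC gives GACGTCTATTATCT, found at positions 135–148 on the template; the primer anneals here to the top strand with its 3' end pointing upstream.
The product is the template from position 71 through 148 (78 bp).

5'-GTTATCCAGAACACAATGACGTGATGCTAAAATCTATTAAATGGTCGCAGCGTTGTCTAAGCGCGACGTCTATTATCT-3'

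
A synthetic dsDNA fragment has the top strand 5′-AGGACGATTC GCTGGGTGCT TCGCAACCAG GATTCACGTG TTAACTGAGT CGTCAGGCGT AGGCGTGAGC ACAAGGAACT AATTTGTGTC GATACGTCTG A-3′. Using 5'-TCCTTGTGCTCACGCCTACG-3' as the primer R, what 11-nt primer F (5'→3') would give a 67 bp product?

5'-GCTGGGTGCTT-3'

The reverse primer's reverse complement CGTAGGCGTGAGCACAAGGA matches the template at positions 58–77, so the product ends at position 77.
A 67 bp product then starts at position 77 − 67 + 1 = 11.
The forward primer is identical to the top strand there: GCTGGGTGCTT.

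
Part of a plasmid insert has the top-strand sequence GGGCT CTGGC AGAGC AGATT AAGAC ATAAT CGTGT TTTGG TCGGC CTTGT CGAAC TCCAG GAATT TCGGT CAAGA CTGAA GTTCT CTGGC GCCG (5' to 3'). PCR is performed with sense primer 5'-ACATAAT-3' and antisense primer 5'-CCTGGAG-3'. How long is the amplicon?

Scanning the template, ACATAAT occurs at positions 24–30; this primer anneals to the bottom strand there with its 3' end pointing downstream.
Taking the reverse complement of CCTGGAG gives CTCCAGG, found at positions 55–61 on the template; the primer anneals here to the top strand with its 3' end pointing upstream.
Amplicon spans positions 24–61: 38 bp.

38 bp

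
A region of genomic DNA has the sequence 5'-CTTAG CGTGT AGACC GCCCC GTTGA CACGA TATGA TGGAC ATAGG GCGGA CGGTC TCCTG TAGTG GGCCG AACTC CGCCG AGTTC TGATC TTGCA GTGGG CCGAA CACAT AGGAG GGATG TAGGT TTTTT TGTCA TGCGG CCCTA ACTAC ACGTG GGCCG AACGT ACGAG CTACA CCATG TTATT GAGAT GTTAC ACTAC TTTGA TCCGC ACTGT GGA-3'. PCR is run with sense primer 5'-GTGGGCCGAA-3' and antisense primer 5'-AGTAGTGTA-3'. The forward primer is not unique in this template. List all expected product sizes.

139 bp, 106 bp, 49 bp

The forward primer GTGGGCCGAA matches the top strand at positions 63–72, 96–105, 153–162.
The reverse primer's reverse complement is TACACTACT, matching at positions 193–201.
Each forward site pairs with the reverse site to give a product ending at position 201: sizes 139, 106, 49 bp.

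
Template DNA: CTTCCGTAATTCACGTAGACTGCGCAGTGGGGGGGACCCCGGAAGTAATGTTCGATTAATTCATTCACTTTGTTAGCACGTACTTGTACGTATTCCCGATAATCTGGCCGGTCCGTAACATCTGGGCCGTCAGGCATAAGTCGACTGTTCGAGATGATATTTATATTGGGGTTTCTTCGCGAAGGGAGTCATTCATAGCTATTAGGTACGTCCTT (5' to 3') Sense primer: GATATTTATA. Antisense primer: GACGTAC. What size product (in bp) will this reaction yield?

Forward primer GATATTTATA is found on the top strand at positions 156–165.
Reverse complement of the reverse primer: GTACGTC. This occurs on the top strand at positions 206–212.
Amplicon spans positions 156–212: 57 bp.

57 bp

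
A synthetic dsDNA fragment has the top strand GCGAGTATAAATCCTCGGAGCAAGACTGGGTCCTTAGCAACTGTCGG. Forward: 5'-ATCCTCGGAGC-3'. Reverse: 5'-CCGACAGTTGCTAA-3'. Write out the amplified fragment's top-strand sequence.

5'-ATCCTCGGAGCAAGACTGGGTCCTTAGCAACTGTCGG-3'

The forward primer matches the template at positions 11–21.
Reverse complement of the reverse primer: TTAGCAACTGTCGG. This occurs on the top strand at positions 34–47.
The product is the template from position 11 through 47 (37 bp).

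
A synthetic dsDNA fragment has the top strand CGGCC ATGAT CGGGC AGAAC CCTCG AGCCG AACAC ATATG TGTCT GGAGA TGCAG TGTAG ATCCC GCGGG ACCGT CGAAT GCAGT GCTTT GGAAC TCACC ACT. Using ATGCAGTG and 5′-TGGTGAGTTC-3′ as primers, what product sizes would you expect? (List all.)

The forward primer ATGCAGTG matches the top strand at positions 50–57, 79–86.
The reverse primer's reverse complement is GAACTCACCA, matching at positions 92–101.
Each forward site pairs with the reverse site to give a product ending at position 101: sizes 52, 23 bp.

52 bp, 23 bp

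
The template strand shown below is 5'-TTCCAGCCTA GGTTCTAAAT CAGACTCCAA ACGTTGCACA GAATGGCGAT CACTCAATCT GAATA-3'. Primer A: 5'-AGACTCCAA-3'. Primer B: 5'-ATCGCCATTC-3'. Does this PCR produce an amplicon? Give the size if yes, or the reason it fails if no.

Primer A (AGACTCCAA) matches the top strand at positions 22–30; it acts as a forward primer.
Primer B's reverse complement is GAATGGCGAT, matching the top strand at positions 41–50; it acts as a reverse primer.
The 3' ends face each other across positions 22–50, giving a 29 bp product.

Yes — a 29 bp product.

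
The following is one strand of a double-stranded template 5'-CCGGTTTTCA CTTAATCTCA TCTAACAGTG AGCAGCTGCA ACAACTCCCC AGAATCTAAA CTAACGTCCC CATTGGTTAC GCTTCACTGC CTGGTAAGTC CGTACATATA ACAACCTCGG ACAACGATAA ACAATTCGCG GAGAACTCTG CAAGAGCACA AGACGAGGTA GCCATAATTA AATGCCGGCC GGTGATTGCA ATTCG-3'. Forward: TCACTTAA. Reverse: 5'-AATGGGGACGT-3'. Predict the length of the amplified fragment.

67 bp

The forward primer matches the template at positions 8–15.
The reverse primer's reverse complement is ACGTCCCCATT, which matches the template at positions 64–74.
Amplicon spans positions 8–74: 67 bp.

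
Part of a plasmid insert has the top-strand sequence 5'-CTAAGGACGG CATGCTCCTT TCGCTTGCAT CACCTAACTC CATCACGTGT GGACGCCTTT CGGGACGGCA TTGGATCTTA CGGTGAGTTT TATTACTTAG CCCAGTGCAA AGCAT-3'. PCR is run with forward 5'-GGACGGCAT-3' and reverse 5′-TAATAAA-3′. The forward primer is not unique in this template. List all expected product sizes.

91 bp, 33 bp

The forward primer GGACGGCAT matches the top strand at positions 5–13, 63–71.
The reverse primer's reverse complement is TTTATTA, matching at positions 89–95.
Each forward site pairs with the reverse site to give a product ending at position 95: sizes 91, 33 bp.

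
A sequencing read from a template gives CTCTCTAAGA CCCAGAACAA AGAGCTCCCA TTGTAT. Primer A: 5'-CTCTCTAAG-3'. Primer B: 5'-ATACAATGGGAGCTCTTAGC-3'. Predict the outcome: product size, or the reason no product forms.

No product — primer B has no binding site in the template.

Primer B (ATACAATGGGAGCTCTTAGC) does not match the top strand, and its reverse complement GCTAAGAGCTCCCATTGTAT does not match either.
With no annealing site for primer B, no amplification occurs.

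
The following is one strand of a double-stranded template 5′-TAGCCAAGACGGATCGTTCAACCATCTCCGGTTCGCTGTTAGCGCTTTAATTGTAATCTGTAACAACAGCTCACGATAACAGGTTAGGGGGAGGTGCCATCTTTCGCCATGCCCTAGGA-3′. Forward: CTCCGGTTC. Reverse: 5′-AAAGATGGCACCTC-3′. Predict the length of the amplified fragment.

79 bp

The forward primer matches the template at positions 26–34.
The reverse primer's reverse complement is GAGGTGCCATCTTT, which matches the template at positions 91–104.
Amplicon spans positions 26–104: 79 bp.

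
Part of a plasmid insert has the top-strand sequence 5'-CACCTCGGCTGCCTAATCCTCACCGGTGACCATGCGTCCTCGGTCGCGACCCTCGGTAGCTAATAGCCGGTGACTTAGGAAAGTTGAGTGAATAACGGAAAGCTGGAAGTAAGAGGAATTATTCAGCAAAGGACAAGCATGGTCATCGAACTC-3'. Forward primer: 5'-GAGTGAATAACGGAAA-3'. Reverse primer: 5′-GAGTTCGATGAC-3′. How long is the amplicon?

68 bp

The forward primer matches the template at positions 86–101.
Taking the reverse complement of GAGTTCGATGAC gives GTCATCGAACTC, found at positions 142–153 on the template; the primer anneals here to the top strand with its 3' end pointing upstream.
Amplicon spans positions 86–153: 68 bp.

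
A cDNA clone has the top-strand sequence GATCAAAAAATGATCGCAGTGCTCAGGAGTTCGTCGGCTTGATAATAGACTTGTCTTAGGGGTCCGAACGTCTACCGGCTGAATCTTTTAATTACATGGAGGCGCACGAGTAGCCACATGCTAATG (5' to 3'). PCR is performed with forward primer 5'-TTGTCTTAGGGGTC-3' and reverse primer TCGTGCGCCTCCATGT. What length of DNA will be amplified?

59 bp

The forward primer matches the template at positions 51–64.
Reverse complement of the reverse primer: ACATGGAGGCGCACGA. This occurs on the top strand at positions 94–109.
Product length = (reverse-primer end) − (forward-primer start) + 1 = 109 − 51 + 1 = 59 bp.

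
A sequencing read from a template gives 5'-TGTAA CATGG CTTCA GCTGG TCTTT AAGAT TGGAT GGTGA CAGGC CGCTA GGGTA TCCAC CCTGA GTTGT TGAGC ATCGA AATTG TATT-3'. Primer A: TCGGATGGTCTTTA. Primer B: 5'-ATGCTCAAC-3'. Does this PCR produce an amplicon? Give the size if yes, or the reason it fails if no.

Primer A (TCGGATGGTCTTTA) does not match the top strand, and its reverse complement TAAAGACCATCCGA does not match either.
With no annealing site for primer A, no amplification occurs.

No product — primer A has no binding site in the template.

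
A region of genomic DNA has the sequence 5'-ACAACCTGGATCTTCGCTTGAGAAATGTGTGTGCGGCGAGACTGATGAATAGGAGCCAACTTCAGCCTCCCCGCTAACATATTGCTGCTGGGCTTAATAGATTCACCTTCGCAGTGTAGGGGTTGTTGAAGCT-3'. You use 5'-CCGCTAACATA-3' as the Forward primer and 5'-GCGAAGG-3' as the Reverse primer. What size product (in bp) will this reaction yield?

42 bp

Forward primer CCGCTAACATA is found on the top strand at positions 71–81.
The reverse primer's reverse complement is CCTTCGC, which matches the template at positions 106–112.
Product length = (reverse-primer end) − (forward-primer start) + 1 = 112 − 71 + 1 = 42 bp.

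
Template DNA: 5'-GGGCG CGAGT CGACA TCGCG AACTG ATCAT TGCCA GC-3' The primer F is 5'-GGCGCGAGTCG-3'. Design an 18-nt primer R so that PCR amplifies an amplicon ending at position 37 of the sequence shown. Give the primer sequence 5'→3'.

5'-GCTGGCAATGATCAGTTC-3'

The forward primer binds at positions 2–12; the product's 3' end on the top strand is position 37.
The reverse primer anneals to the top strand over positions 20–37, i.e. to GAACTGATCATTGCCAGC.
Its sequence written 5'→3' is the reverse complement: GCTGGCAATGATCAGTTC.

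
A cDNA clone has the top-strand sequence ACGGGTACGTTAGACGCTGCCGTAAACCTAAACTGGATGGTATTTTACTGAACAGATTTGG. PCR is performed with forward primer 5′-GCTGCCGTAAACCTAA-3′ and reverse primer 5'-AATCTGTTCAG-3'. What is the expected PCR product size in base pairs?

43 bp

Scanning the template, GCTGCCGTAAACCTAA occurs at positions 16–31; this primer anneals to the bottom strand there with its 3' end pointing downstream.
The reverse primer's reverse complement is CTGAACAGATT, which matches the template at positions 48–58.
Amplicon spans positions 16–58: 43 bp.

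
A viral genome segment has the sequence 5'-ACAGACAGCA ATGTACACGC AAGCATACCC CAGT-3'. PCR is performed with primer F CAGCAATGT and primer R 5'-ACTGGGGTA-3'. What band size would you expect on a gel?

Scanning the template, CAGCAATGT occurs at positions 6–14; this primer anneals to the bottom strand there with its 3' end pointing downstream.
Taking the reverse complement of ACTGGGGTA gives TACCCCAGT, found at positions 26–34 on the template; the primer anneals here to the top strand with its 3' end pointing upstream.
Product length = (reverse-primer end) − (forward-primer start) + 1 = 34 − 6 + 1 = 29 bp.

29 bp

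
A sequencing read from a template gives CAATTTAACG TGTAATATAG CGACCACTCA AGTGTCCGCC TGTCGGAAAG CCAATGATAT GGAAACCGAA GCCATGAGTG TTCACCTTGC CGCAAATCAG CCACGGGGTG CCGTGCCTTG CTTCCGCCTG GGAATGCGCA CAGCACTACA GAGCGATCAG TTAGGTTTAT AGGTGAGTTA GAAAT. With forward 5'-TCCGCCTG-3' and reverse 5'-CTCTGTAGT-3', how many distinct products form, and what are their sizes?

The forward primer TCCGCCTG matches the top strand at positions 35–42, 123–130.
The reverse primer's reverse complement is ACTACAGAG, matching at positions 145–153.
Each forward site pairs with the reverse site to give a product ending at position 153: sizes 119, 31 bp.

Two products: 119 bp, 31 bp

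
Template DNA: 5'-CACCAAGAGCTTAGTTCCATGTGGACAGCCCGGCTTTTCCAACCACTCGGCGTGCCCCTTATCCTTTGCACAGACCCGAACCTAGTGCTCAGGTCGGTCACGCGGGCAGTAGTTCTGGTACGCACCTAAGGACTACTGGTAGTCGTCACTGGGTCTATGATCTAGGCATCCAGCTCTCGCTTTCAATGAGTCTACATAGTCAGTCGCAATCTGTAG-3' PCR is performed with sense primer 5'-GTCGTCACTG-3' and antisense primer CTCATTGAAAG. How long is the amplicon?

49 bp

Scanning the template, GTCGTCACTG occurs at positions 142–151; this primer anneals to the bottom strand there with its 3' end pointing downstream.
Reverse complement of the reverse primer: CTTTCAATGAG. This occurs on the top strand at positions 180–190.
Product length = (reverse-primer end) − (forward-primer start) + 1 = 190 − 142 + 1 = 49 bp.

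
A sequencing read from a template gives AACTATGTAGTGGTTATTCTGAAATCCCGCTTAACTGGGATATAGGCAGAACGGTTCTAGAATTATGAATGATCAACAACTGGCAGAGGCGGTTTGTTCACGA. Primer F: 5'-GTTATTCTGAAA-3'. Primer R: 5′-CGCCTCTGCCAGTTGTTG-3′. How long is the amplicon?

79 bp

Scanning the template, GTTATTCTGAAA occurs at positions 13–24; this primer anneals to the bottom strand there with its 3' end pointing downstream.
Taking the reverse complement of CGCCTCTGCCAGTTGTTG gives CAACAACTGGCAGAGGCG, found at positions 74–91 on the template; the primer anneals here to the top strand with its 3' end pointing upstream.
Product length = (reverse-primer end) − (forward-primer start) + 1 = 91 − 13 + 1 = 79 bp.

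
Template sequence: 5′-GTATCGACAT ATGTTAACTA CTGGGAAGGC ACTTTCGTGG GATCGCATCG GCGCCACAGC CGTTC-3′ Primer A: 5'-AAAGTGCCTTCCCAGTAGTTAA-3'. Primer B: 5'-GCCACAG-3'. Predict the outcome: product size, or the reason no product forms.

Primer A (AAAGTGCCTTCCCAGTAGTTAA) has reverse complement TTAACTACTGGGAAGGCACTTT, which matches the top strand at positions 14–35; primer A anneals to the top strand there with its 3' end pointing upstream toward position 14.
Primer B (GCCACAG) matches the top strand directly at positions 53–59; it anneals to the bottom strand with its 3' end pointing downstream toward position 59.
The 3' ends diverge (primer A extends toward position 1, primer B toward position 65), so the primers never converge on a shared product.

No product — the primers' 3' ends point away from each other.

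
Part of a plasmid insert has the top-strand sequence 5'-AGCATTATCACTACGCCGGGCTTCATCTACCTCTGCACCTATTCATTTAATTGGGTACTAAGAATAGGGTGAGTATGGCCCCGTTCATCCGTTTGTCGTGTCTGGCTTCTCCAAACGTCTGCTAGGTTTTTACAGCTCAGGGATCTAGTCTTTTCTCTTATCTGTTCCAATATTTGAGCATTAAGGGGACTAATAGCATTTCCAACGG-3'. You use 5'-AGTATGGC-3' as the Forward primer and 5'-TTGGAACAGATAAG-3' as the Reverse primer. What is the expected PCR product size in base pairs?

99 bp

Forward primer AGTATGGC is found on the top strand at positions 72–79.
The reverse primer's reverse complement is CTTATCTGTTCCAA, which matches the template at positions 157–170.
Amplicon spans positions 72–170: 99 bp.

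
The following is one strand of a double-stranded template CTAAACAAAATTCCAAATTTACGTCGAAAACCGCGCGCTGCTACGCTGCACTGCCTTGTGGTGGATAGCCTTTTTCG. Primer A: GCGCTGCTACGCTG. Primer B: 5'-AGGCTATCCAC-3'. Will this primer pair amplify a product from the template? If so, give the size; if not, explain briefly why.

Yes — a 37 bp product.

Primer A (GCGCTGCTACGCTG) matches the top strand at positions 35–48; it acts as a forward primer.
Primer B's reverse complement is GTGGATAGCCT, matching the top strand at positions 61–71; it acts as a reverse primer.
The 3' ends face each other across positions 35–71, giving a 37 bp product.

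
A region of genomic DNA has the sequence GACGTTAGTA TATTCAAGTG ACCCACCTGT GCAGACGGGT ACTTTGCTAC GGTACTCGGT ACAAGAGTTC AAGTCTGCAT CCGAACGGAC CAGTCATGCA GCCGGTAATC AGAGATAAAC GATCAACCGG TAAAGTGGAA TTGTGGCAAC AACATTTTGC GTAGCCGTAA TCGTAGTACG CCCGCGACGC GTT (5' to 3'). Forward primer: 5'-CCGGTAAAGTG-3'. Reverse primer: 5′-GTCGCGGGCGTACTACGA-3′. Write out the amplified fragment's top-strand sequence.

5'-CCGGTAAAGTGGAATTGTGGCAACAACATTTTGCGTAGCCGTAATCGTAGTACGCCCGCGAC-3'

Forward primer CCGGTAAAGTG is found on the top strand at positions 127–137.
The reverse primer's reverse complement is TCGTAGTACGCCCGCGAC, which matches the template at positions 171–188.
The product is the template from position 127 through 188 (62 bp).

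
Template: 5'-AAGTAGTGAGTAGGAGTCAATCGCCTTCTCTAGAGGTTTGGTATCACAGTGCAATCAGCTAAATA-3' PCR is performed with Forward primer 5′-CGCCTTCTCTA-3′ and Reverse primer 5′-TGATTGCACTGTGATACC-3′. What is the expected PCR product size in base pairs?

Forward primer CGCCTTCTCTA is found on the top strand at positions 22–32.
The reverse primer's reverse complement is GGTATCACAGTGCAATCA, which matches the template at positions 40–57.
The product runs from position 22 to position 57, so its length is 57 − 22 + 1 = 36 bp.

36 bp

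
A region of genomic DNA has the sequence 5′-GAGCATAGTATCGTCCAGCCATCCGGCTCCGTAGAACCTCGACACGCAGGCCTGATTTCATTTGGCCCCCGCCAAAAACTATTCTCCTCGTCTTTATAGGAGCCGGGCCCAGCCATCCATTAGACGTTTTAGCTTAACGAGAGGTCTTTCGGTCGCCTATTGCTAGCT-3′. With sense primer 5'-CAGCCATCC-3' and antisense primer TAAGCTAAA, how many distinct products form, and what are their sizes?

Two products: 121 bp, 27 bp

The forward primer CAGCCATCC matches the top strand at positions 16–24, 110–118.
The reverse primer's reverse complement is TTTAGCTTA, matching at positions 128–136.
Each forward site pairs with the reverse site to give a product ending at position 136: sizes 121, 27 bp.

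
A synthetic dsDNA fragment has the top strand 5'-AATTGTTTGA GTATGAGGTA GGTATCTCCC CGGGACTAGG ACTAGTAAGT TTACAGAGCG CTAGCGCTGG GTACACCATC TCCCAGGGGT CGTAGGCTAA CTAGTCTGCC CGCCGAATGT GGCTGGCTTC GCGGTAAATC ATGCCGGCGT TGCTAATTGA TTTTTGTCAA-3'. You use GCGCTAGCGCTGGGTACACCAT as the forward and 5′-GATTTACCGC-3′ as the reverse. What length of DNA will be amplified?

83 bp

Scanning the template, GCGCTAGCGCTGGGTACACCAT occurs at positions 58–79; this primer anneals to the bottom strand there with its 3' end pointing downstream.
The reverse primer's reverse complement is GCGGTAAATC, which matches the template at positions 131–140.
The product runs from position 58 to position 140, so its length is 140 − 58 + 1 = 83 bp.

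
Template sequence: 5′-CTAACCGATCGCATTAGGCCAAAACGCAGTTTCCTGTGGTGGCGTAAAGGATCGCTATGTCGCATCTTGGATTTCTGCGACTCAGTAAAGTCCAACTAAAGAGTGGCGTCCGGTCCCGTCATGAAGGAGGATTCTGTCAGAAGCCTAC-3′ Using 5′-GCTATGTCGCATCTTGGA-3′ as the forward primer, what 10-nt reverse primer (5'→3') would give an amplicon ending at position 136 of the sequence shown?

5'-CAGAATCCTC-3'

The forward primer binds at positions 54–71; the product's 3' end on the top strand is position 136.
The reverse primer anneals to the top strand over positions 127–136, i.e. to GAGGATTCTG.
Its sequence written 5'→3' is the reverse complement: CAGAATCCTC.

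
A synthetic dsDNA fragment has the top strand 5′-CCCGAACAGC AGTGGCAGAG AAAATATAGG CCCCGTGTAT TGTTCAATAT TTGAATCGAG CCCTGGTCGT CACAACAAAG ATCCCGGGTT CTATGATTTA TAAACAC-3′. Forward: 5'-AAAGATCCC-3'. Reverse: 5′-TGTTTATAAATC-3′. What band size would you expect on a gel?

30 bp

Forward primer AAAGATCCC is found on the top strand at positions 77–85.
Taking the reverse complement of TGTTTATAAATC gives GATTTATAAACA, found at positions 95–106 on the template; the primer anneals here to the top strand with its 3' end pointing upstream.
The product runs from position 77 to position 106, so its length is 106 − 77 + 1 = 30 bp.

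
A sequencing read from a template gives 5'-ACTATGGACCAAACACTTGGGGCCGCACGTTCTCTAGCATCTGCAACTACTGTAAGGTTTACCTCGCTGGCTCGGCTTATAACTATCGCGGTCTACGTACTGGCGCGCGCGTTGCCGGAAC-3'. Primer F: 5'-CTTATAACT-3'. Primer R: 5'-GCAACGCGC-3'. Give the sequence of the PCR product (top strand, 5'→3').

5'-CTTATAACTATCGCGGTCTACGTACTGGCGCGCGCGTTGC-3'

The forward primer matches the template at positions 76–84.
Taking the reverse complement of GCAACGCGC gives GCGCGTTGC, found at positions 107–115 on the template; the primer anneals here to the top strand with its 3' end pointing upstream.
The product is the template from position 76 through 115 (40 bp).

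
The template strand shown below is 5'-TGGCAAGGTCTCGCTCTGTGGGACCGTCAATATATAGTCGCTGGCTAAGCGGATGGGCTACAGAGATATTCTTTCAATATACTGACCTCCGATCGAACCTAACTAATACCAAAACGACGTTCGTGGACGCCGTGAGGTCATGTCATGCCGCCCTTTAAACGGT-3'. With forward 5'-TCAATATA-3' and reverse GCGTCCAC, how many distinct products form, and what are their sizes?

The forward primer TCAATATA matches the top strand at positions 27–34, 74–81.
The reverse primer's reverse complement is GTGGACGC, matching at positions 123–130.
Each forward site pairs with the reverse site to give a product ending at position 130: sizes 104, 57 bp.

Two products: 104 bp, 57 bp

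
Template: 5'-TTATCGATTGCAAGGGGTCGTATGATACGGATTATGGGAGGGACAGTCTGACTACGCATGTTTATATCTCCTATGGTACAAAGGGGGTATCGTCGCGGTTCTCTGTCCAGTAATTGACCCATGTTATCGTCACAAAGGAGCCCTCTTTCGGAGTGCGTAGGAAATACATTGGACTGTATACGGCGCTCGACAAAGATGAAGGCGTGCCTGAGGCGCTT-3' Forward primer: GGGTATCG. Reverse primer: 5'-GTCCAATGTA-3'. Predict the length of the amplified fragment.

90 bp

Forward primer GGGTATCG is found on the top strand at positions 85–92.
The reverse primer's reverse complement is TACATTGGAC, which matches the template at positions 165–174.
The product runs from position 85 to position 174, so its length is 174 − 85 + 1 = 90 bp.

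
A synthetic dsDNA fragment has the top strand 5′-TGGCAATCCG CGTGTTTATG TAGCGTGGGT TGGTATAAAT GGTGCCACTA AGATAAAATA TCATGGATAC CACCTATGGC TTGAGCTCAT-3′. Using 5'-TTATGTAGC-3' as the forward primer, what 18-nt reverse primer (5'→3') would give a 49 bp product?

The forward primer binds at positions 16–24, so a 49 bp product ends at position 16 + 49 − 1 = 64.
The reverse primer anneals to the top strand over positions 47–64, i.e. to ACTAAGATAAAATATCAT.
Its sequence written 5'→3' is the reverse complement: ATGATATTTTATCTTAGT.

5'-ATGATATTTTATCTTAGT-3'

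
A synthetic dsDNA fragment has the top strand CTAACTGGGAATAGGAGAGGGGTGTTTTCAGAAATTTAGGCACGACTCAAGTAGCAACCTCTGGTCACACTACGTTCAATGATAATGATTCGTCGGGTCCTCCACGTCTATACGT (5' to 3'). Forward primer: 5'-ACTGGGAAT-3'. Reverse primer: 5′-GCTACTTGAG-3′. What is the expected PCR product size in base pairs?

52 bp

The forward primer matches the template at positions 4–12.
Reverse complement of the reverse primer: CTCAAGTAGC. This occurs on the top strand at positions 46–55.
Amplicon spans positions 4–55: 52 bp.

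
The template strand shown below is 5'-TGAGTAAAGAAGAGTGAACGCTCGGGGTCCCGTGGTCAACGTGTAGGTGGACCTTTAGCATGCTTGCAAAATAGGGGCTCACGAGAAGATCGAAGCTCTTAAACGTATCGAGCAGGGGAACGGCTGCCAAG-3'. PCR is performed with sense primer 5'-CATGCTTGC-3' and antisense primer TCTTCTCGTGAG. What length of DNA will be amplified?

Forward primer CATGCTTGC is found on the top strand at positions 59–67.
Reverse complement of the reverse primer: CTCACGAGAAGA. This occurs on the top strand at positions 78–89.
The product runs from position 59 to position 89, so its length is 89 − 59 + 1 = 31 bp.

31 bp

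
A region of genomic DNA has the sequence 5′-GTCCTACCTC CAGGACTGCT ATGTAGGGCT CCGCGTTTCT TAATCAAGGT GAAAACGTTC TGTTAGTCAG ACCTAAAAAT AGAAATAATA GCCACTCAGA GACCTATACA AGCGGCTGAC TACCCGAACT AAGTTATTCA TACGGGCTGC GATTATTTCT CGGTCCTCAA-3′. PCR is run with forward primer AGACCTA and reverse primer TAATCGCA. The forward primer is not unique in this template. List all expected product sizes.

87 bp, 56 bp

The forward primer AGACCTA matches the top strand at positions 69–75, 100–106.
The reverse primer's reverse complement is TGCGATTA, matching at positions 148–155.
Each forward site pairs with the reverse site to give a product ending at position 155: sizes 87, 56 bp.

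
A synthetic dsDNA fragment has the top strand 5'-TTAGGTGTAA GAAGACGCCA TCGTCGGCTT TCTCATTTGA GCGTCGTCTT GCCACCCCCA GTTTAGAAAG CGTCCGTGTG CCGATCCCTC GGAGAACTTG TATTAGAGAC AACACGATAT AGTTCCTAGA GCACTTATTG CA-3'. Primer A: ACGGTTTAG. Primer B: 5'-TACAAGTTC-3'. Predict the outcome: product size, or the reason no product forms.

No product — primer A has no binding site in the template.

Primer A (ACGGTTTAG) does not match the top strand, and its reverse complement CTAAACCGT does not match either.
With no annealing site for primer A, no amplification occurs.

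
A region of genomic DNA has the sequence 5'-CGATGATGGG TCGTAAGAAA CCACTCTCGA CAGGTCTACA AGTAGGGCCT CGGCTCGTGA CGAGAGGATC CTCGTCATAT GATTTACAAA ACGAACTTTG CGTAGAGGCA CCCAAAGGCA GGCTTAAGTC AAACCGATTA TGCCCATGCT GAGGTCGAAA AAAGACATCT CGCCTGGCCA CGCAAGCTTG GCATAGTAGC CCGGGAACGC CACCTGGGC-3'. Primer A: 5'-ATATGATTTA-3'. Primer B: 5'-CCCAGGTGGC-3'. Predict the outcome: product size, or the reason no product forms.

Yes — a 142 bp product.

Primer A (ATATGATTTA) matches the top strand at positions 77–86; it acts as a forward primer.
Primer B's reverse complement is GCCACCTGGG, matching the top strand at positions 209–218; it acts as a reverse primer.
The 3' ends face each other across positions 77–218, giving a 142 bp product.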